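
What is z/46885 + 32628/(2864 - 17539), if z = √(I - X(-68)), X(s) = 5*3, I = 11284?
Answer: -32628/14675 + √11269/46885 ≈ -2.2211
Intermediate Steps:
X(s) = 15
z = √11269 (z = √(11284 - 1*15) = √(11284 - 15) = √11269 ≈ 106.16)
z/46885 + 32628/(2864 - 17539) = √11269/46885 + 32628/(2864 - 17539) = √11269*(1/46885) + 32628/(-14675) = √11269/46885 + 32628*(-1/14675) = √11269/46885 - 32628/14675 = -32628/14675 + √11269/46885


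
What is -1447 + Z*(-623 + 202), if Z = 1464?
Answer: -617791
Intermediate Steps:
-1447 + Z*(-623 + 202) = -1447 + 1464*(-623 + 202) = -1447 + 1464*(-421) = -1447 - 616344 = -617791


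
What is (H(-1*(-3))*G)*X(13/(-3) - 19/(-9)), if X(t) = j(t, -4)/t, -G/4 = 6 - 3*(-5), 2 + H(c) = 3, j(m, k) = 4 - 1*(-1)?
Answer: 189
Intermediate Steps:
j(m, k) = 5 (j(m, k) = 4 + 1 = 5)
H(c) = 1 (H(c) = -2 + 3 = 1)
G = -84 (G = -4*(6 - 3*(-5)) = -4*(6 + 15) = -4*21 = -84)
X(t) = 5/t
(H(-1*(-3))*G)*X(13/(-3) - 19/(-9)) = (1*(-84))*(5/(13/(-3) - 19/(-9))) = -420/(13*(-⅓) - 19*(-⅑)) = -420/(-13/3 + 19/9) = -420/(-20/9) = -420*(-9)/20 = -84*(-9/4) = 189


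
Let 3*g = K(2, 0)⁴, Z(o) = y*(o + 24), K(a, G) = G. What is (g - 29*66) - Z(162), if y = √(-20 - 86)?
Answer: -1914 - 186*I*√106 ≈ -1914.0 - 1915.0*I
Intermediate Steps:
y = I*√106 (y = √(-106) = I*√106 ≈ 10.296*I)
Z(o) = I*√106*(24 + o) (Z(o) = (I*√106)*(o + 24) = (I*√106)*(24 + o) = I*√106*(24 + o))
g = 0 (g = (⅓)*0⁴ = (⅓)*0 = 0)
(g - 29*66) - Z(162) = (0 - 29*66) - I*√106*(24 + 162) = (0 - 1914) - I*√106*186 = -1914 - 186*I*√106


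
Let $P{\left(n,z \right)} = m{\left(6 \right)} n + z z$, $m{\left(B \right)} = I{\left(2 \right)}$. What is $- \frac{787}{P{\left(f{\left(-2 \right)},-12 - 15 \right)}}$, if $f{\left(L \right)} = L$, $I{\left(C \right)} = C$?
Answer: $- \frac{787}{725} \approx -1.0855$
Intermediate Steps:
$m{\left(B \right)} = 2$
$P{\left(n,z \right)} = z^{2} + 2 n$ ($P{\left(n,z \right)} = 2 n + z z = 2 n + z^{2} = z^{2} + 2 n$)
$- \frac{787}{P{\left(f{\left(-2 \right)},-12 - 15 \right)}} = - \frac{787}{\left(-12 - 15\right)^{2} + 2 \left(-2\right)} = - \frac{787}{\left(-12 - 15\right)^{2} - 4} = - \frac{787}{\left(-27\right)^{2} - 4} = - \frac{787}{729 - 4} = - \frac{787}{725}$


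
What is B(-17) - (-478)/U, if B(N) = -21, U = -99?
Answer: -2557/99 ≈ -25.828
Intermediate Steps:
B(-17) - (-478)/U = -21 - (-478)/(-99) = -21 - (-478)*(-1)/99 = -21 - 1*478/99 = -21 - 478/99 = -2557/99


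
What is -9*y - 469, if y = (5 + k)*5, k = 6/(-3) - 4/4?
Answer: -559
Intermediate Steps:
k = -3 (k = 6*(-⅓) - 4*¼ = -2 - 1 = -3)
y = 10 (y = (5 - 3)*5 = 2*5 = 10)
-9*y - 469 = -9*10 - 469 = -90 - 469 = -559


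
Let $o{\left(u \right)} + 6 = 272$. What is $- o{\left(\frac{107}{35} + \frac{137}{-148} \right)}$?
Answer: $-266$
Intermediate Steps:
$o{\left(u \right)} = 266$ ($o{\left(u \right)} = -6 + 272 = 266$)
$- o{\left(\frac{107}{35} + \frac{137}{-148} \right)} = \left(-1\right) 266 = -266$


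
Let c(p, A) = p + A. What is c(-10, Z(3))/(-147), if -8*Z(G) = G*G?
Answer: 89/1176 ≈ 0.075680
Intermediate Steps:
Z(G) = -G**2/8 (Z(G) = -G*G/8 = -G**2/8)
c(p, A) = A + p
c(-10, Z(3))/(-147) = (-1/8*3**2 - 10)/(-147) = (-1/8*9 - 10)*(-1/147) = (-9/8 - 10)*(-1/147) = -89/8*(-1/147) = 89/1176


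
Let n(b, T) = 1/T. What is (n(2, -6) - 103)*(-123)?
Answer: 25379/2 ≈ 12690.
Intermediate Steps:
(n(2, -6) - 103)*(-123) = (1/(-6) - 103)*(-123) = (-1/6 - 103)*(-123) = -619/6*(-123) = 25379/2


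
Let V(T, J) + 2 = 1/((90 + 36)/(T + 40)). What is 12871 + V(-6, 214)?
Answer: 810764/63 ≈ 12869.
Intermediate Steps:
V(T, J) = -106/63 + T/126 (V(T, J) = -2 + 1/((90 + 36)/(T + 40)) = -2 + 1/(126/(40 + T)) = -2 + (20/63 + T/126) = -106/63 + T/126)
12871 + V(-6, 214) = 12871 + (-106/63 + (1/126)*(-6)) = 12871 + (-106/63 - 1/21) = 12871 - 109/63 = 810764/63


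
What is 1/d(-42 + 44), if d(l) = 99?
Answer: 1/99 ≈ 0.010101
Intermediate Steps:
1/d(-42 + 44) = 1/99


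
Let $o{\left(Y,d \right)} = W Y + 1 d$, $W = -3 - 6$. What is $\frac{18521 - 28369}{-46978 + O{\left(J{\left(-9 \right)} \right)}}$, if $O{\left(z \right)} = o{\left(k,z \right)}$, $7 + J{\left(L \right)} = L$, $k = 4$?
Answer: $\frac{4924}{23515} \approx 0.2094$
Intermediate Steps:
$W = -9$
$J{\left(L \right)} = -7 + L$
$o{\left(Y,d \right)} = d - 9 Y$ ($o{\left(Y,d \right)} = - 9 Y + 1 d = - 9 Y + d = d - 9 Y$)
$O{\left(z \right)} = -36 + z$ ($O{\left(z \right)} = z - 36 = -36 + z$)
$\frac{18521 - 28369}{-46978 + O{\left(J{\left(-9 \right)} \right)}} = \frac{18521 - 28369}{-46978 - 52} = - \frac{9848}{-46978 - 52} = - \frac{9848}{-47030} = \left(-9848\right) \left(- \frac{1}{47030}\right) = \frac{4924}{23515}$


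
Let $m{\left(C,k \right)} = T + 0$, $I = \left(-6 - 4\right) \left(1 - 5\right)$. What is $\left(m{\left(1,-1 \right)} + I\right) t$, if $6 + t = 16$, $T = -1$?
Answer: $390$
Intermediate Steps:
$I = 40$ ($I = \left(-10\right) \left(-4\right) = 40$)
$m{\left(C,k \right)} = -1$ ($m{\left(C,k \right)} = -1 + 0 = -1$)
$t = 10$ ($t = -6 + 16 = 10$)
$\left(m{\left(1,-1 \right)} + I\right) t = \left(-1 + 40\right) 10 = 39 \cdot 10 = 390$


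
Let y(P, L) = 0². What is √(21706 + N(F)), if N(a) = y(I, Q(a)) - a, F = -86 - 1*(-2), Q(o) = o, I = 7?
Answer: √21790 ≈ 147.61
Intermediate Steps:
y(P, L) = 0
F = -84 (F = -86 + 2 = -84)
N(a) = -a (N(a) = 0 - a = -a)
√(21706 + N(F)) = √(21706 - 1*(-84)) = √(21706 + 84) = √21790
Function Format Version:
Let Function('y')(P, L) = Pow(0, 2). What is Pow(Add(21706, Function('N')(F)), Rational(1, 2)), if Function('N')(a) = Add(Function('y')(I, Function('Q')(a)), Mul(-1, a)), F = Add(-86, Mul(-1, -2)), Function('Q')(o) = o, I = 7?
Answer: Pow(21790, Rational(1, 2)) ≈ 147.61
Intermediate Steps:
Function('y')(P, L) = 0
F = -84 (F = Add(-86, 2) = -84)
Function('N')(a) = Mul(-1, a) (Function('N')(a) = Add(0, Mul(-1, a)) = Mul(-1, a))
Pow(Add(21706, Function('N')(F)), Rational(1, 2)) = Pow(Add(21706, Mul(-1, -84)), Rational(1, 2)) = Pow(Add(21706, 84), Rational(1, 2)) = Pow(21790, Rational(1, 2))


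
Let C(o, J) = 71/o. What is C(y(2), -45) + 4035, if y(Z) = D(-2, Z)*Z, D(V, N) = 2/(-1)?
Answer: 16069/4 ≈ 4017.3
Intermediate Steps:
D(V, N) = -2 (D(V, N) = 2*(-1) = -2)
y(Z) = -2*Z
C(y(2), -45) + 4035 = 71/((-2*2)) + 4035 = 71/(-4) + 4035 = 71*(-¼) + 4035 = -71/4 + 4035 = 16069/4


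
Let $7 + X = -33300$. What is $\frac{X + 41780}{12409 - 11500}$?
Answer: $\frac{8473}{909} \approx 9.3212$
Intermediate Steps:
$X = -33307$ ($X = -7 - 33300 = -33307$)
$\frac{X + 41780}{12409 - 11500} = \frac{-33307 + 41780}{12409 - 11500} = \frac{8473}{909}$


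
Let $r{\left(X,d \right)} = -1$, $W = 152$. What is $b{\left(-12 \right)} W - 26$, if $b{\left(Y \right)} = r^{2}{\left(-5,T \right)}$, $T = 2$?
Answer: $126$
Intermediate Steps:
$b{\left(Y \right)} = 1$ ($b{\left(Y \right)} = \left(-1\right)^{2} = 1$)
$b{\left(-12 \right)} W - 26 = 1 \cdot 152 - 26 = 152 - 26 = 126$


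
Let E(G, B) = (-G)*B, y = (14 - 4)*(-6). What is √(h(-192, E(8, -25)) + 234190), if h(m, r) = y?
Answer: √234130 ≈ 483.87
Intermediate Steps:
y = -60 (y = 10*(-6) = -60)
E(G, B) = -B*G
h(m, r) = -60
√(h(-192, E(8, -25)) + 234190) = √(-60 + 234190) = √234130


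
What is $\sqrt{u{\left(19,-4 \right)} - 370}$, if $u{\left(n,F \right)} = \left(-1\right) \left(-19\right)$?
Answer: $3 i \sqrt{39} \approx 18.735 i$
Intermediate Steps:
$u{\left(n,F \right)} = 19$
$\sqrt{u{\left(19,-4 \right)} - 370} = \sqrt{19 - 370} = \sqrt{-351} = 3 i \sqrt{39}$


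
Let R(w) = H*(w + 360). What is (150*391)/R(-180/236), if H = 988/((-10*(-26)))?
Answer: 1153450/26847 ≈ 42.964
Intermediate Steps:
H = 19/5 (H = 988/260 = 988*(1/260) = 19/5 ≈ 3.8000)
R(w) = 1368 + 19*w/5 (R(w) = 19*(w + 360)/5 = 19*(360 + w)/5 = 1368 + 19*w/5)
(150*391)/R(-180/236) = (150*391)/(1368 + 19*(-180/236)/5) = 58650/(1368 + 19*(-180*1/236)/5) = 58650/(1368 + (19/5)*(-45/59)) = 58650/(1368 - 171/59) = 58650/(80541/59) = 58650*(59/80541) = 1153450/26847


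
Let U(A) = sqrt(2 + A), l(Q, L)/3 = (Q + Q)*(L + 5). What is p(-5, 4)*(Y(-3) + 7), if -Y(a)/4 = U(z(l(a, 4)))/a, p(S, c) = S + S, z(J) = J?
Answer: -70 - 160*I*sqrt(10)/3 ≈ -70.0 - 168.65*I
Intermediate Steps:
l(Q, L) = 6*Q*(5 + L) (l(Q, L) = 3*((Q + Q)*(L + 5)) = 3*((2*Q)*(5 + L)) = 3*(2*Q*(5 + L)) = 6*Q*(5 + L))
p(S, c) = 2*S
Y(a) = -4*sqrt(2 + 54*a)/a (Y(a) = -4*sqrt(2 + 6*a*(5 + 4))/a = -4*sqrt(2 + 6*a*9)/a = -4*sqrt(2 + 54*a)/a)
p(-5, 4)*(Y(-3) + 7) = (2*(-5))*(-4*sqrt(2 + 54*(-3))/(-3) + 7) = -10*(-4*(-1/3)*sqrt(2 - 162) + 7) = -10*(-4*(-1/3)*sqrt(-160) + 7) = -10*(-4*(-1/3)*4*I*sqrt(10) + 7) = -10*(16*I*sqrt(10)/3 + 7) = -10*(7 + 16*I*sqrt(10)/3) = -70 - 160*I*sqrt(10)/3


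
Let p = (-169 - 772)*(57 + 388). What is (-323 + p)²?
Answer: 175617988624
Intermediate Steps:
p = -418745 (p = -941*445 = -418745)
(-323 + p)² = (-323 - 418745)² = (-419068)² = 175617988624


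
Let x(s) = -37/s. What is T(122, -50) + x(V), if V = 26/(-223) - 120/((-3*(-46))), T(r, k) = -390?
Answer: -1782847/5058 ≈ -352.48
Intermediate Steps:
V = -5058/5129 (V = 26*(-1/223) - 120/138 = -26/223 - 120*1/138 = -26/223 - 20/23 = -5058/5129 ≈ -0.98616)
T(122, -50) + x(V) = -390 - 37/(-5058/5129) = -390 - 37*(-5129/5058) = -390 + 189773/5058 = -1782847/5058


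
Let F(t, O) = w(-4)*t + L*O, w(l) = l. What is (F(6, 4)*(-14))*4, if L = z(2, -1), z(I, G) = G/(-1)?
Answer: 1120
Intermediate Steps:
z(I, G) = -G (z(I, G) = G*(-1) = -G)
L = 1 (L = -1*(-1) = 1)
F(t, O) = O - 4*t (F(t, O) = -4*t + 1*O = -4*t + O = O - 4*t)
(F(6, 4)*(-14))*4 = ((4 - 4*6)*(-14))*4 = ((4 - 24)*(-14))*4 = -20*(-14)*4 = 280*4 = 1120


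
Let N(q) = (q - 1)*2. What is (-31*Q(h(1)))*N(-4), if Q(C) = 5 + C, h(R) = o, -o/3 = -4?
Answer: 5270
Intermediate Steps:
o = 12 (o = -3*(-4) = 12)
h(R) = 12
N(q) = -2 + 2*q (N(q) = (-1 + q)*2 = -2 + 2*q)
(-31*Q(h(1)))*N(-4) = (-31*(5 + 12))*(-2 + 2*(-4)) = (-31*17)*(-2 - 8) = -527*(-10) = 5270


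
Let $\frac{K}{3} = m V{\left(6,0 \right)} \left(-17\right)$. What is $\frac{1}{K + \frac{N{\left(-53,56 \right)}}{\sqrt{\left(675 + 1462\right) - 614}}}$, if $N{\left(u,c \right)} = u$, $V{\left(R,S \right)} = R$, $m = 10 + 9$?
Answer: $- \frac{8854722}{51481350899} + \frac{53 \sqrt{1523}}{51481350899} \approx -0.00017196$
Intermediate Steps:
$m = 19$
$K = -5814$ ($K = 3 \cdot 19 \cdot 6 \left(-17\right) = 3 \cdot 114 \left(-17\right) = 3 \left(-1938\right) = -5814$)
$\frac{1}{K + \frac{N{\left(-53,56 \right)}}{\sqrt{\left(675 + 1462\right) - 614}}} = \frac{1}{-5814 - \frac{53}{\sqrt{\left(675 + 1462\right) - 614}}} = \frac{1}{-5814 - \frac{53}{\sqrt{2137 - 614}}} = \frac{1}{-5814 - \frac{53}{\sqrt{1523}}} = \frac{1}{-5814 - 53 \frac{\sqrt{1523}}{1523}} = \frac{1}{-5814 - \frac{53 \sqrt{1523}}{1523}}$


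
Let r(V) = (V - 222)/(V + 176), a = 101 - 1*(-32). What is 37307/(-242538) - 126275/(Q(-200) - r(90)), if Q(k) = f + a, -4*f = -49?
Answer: -16296183198259/18805668906 ≈ -866.56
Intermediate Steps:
f = 49/4 (f = -¼*(-49) = 49/4 ≈ 12.250)
a = 133 (a = 101 + 32 = 133)
r(V) = (-222 + V)/(176 + V)
Q(k) = 581/4 (Q(k) = 49/4 + 133 = 581/4)
37307/(-242538) - 126275/(Q(-200) - r(90)) = 37307/(-242538) - 126275/(581/4 - (-222 + 90)/(176 + 90)) = 37307*(-1/242538) - 126275/(581/4 - (-132)/266) = -37307/242538 - 126275/(581/4 - (-132)/266) = -37307/242538 - 126275/(581/4 - 1*(-66/133)) = -37307/242538 - 126275/(581/4 + 66/133) = -37307/242538 - 126275/77537/532 = -37307/242538 - 126275*532/77537 = -37307/242538 - 67178300/77537 = -16296183198259/18805668906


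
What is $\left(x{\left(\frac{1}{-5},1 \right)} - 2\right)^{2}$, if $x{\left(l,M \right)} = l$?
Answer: $\frac{121}{25} \approx 4.84$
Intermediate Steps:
$\left(x{\left(\frac{1}{-5},1 \right)} - 2\right)^{2} = \left(\frac{1}{-5} - 2\right)^{2} = \left(- \frac{1}{5} - 2\right)^{2} = \left(- \frac{11}{5}\right)^{2} = \frac{121}{25}$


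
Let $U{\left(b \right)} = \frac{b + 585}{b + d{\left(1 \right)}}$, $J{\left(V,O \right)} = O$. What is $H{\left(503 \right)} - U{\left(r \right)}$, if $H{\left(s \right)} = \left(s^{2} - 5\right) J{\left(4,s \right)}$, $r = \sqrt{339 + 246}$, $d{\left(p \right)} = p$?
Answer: $127261012 - 3 \sqrt{65} \approx 1.2726 \cdot 10^{8}$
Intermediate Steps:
$r = 3 \sqrt{65}$ ($r = \sqrt{585} = 3 \sqrt{65} \approx 24.187$)
$U{\left(b \right)} = \frac{585 + b}{1 + b}$ ($U{\left(b \right)} = \frac{b + 585}{b + 1} = \frac{585 + b}{1 + b}$)
$H{\left(s \right)} = s \left(-5 + s^{2}\right)$ ($H{\left(s \right)} = \left(s^{2} - 5\right) s = \left(-5 + s^{2}\right) s = s \left(-5 + s^{2}\right)$)
$H{\left(503 \right)} - U{\left(r \right)} = 503 \left(-5 + 503^{2}\right) - \frac{585 + 3 \sqrt{65}}{1 + 3 \sqrt{65}} = 503 \left(-5 + 253009\right) - \frac{585 + 3 \sqrt{65}}{1 + 3 \sqrt{65}} = 503 \cdot 253004 - \frac{585 + 3 \sqrt{65}}{1 + 3 \sqrt{65}} = 127261012 - \frac{585 + 3 \sqrt{65}}{1 + 3 \sqrt{65}}$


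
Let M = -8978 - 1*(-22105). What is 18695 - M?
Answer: 5568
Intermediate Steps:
M = 13127 (M = -8978 + 22105 = 13127)
18695 - M = 18695 - 1*13127 = 18695 - 13127 = 5568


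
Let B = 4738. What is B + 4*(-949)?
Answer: 942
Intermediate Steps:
B + 4*(-949) = 4738 + 4*(-949) = 4738 - 3796 = 942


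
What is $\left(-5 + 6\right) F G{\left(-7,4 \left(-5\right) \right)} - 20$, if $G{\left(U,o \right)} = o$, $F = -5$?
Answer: $80$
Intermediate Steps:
$\left(-5 + 6\right) F G{\left(-7,4 \left(-5\right) \right)} - 20 = \left(-5 + 6\right) \left(-5\right) 4 \left(-5\right) - 20 = 1 \left(-5\right) \left(-20\right) - 20 = \left(-5\right) \left(-20\right) - 20 = 100 - 20 = 80$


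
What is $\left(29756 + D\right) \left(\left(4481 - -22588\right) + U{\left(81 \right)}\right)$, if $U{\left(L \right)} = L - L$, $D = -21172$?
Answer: $232360296$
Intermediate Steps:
$U{\left(L \right)} = 0$
$\left(29756 + D\right) \left(\left(4481 - -22588\right) + U{\left(81 \right)}\right) = \left(29756 - 21172\right) \left(\left(4481 - -22588\right) + 0\right) = 8584 \left(\left(4481 + 22588\right) + 0\right) = 8584 \left(27069 + 0\right) = 8584 \cdot 27069 = 232360296$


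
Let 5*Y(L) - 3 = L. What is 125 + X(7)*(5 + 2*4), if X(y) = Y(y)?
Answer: 151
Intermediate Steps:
Y(L) = ⅗ + L/5
X(y) = ⅗ + y/5
125 + X(7)*(5 + 2*4) = 125 + (⅗ + (⅕)*7)*(5 + 2*4) = 125 + (⅗ + 7/5)*(5 + 8) = 125 + 2*13 = 125 + 26 = 151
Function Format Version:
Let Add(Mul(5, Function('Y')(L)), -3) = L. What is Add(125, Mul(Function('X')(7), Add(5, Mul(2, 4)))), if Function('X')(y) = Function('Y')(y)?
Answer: 151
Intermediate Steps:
Function('Y')(L) = Add(Rational(3, 5), Mul(Rational(1, 5), L))
Function('X')(y) = Add(Rational(3, 5), Mul(Rational(1, 5), y))
Add(125, Mul(Function('X')(7), Add(5, Mul(2, 4)))) = Add(125, Mul(Add(Rational(3, 5), Mul(Rational(1, 5), 7)), Add(5, Mul(2, 4)))) = Add(125, Mul(Add(Rational(3, 5), Rational(7, 5)), Add(5, 8))) = Add(125, Mul(2, 13)) = Add(125, 26) = 151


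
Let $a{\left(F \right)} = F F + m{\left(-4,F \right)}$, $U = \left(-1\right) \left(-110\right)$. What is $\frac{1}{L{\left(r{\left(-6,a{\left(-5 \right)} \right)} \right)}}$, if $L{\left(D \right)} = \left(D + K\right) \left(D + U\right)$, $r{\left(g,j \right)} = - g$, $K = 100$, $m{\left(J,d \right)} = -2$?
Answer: $\frac{1}{12296} \approx 8.1327 \cdot 10^{-5}$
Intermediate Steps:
$U = 110$
$a{\left(F \right)} = -2 + F^{2}$ ($a{\left(F \right)} = F F - 2 = F^{2} - 2 = -2 + F^{2}$)
$L{\left(D \right)} = \left(100 + D\right) \left(110 + D\right)$ ($L{\left(D \right)} = \left(D + 100\right) \left(D + 110\right) = \left(100 + D\right) \left(110 + D\right)$)
$\frac{1}{L{\left(r{\left(-6,a{\left(-5 \right)} \right)} \right)}} = \frac{1}{11000 + \left(\left(-1\right) \left(-6\right)\right)^{2} + 210 \left(\left(-1\right) \left(-6\right)\right)} = \frac{1}{11000 + 6^{2} + 210 \cdot 6} = \frac{1}{11000 + 36 + 1260} = \frac{1}{12296}$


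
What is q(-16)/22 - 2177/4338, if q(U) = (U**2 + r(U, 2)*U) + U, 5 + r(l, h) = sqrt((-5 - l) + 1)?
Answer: 670133/47718 - 16*sqrt(3)/11 ≈ 11.524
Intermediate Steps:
r(l, h) = -5 + sqrt(-4 - l) (r(l, h) = -5 + sqrt((-5 - l) + 1) = -5 + sqrt(-4 - l))
q(U) = U + U**2 + U*(-5 + sqrt(-4 - U)) (q(U) = (U**2 + (-5 + sqrt(-4 - U))*U) + U = (U**2 + U*(-5 + sqrt(-4 - U))) + U = U + U**2 + U*(-5 + sqrt(-4 - U)))
q(-16)/22 - 2177/4338 = -16*(-4 - 16 + sqrt(-4 - 1*(-16)))/22 - 2177/4338 = -16*(-4 - 16 + sqrt(-4 + 16))*(1/22) - 2177*1/4338 = -16*(-4 - 16 + sqrt(12))*(1/22) - 2177/4338 = -16*(-4 - 16 + 2*sqrt(3))*(1/22) - 2177/4338 = -16*(-20 + 2*sqrt(3))*(1/22) - 2177/4338 = (320 - 32*sqrt(3))*(1/22) - 2177/4338 = (160/11 - 16*sqrt(3)/11) - 2177/4338 = 670133/47718 - 16*sqrt(3)/11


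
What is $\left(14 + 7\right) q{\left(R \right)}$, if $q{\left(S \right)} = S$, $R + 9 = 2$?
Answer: $-147$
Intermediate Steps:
$R = -7$ ($R = -9 + 2 = -7$)
$\left(14 + 7\right) q{\left(R \right)} = \left(14 + 7\right) \left(-7\right) = 21 \left(-7\right) = -147$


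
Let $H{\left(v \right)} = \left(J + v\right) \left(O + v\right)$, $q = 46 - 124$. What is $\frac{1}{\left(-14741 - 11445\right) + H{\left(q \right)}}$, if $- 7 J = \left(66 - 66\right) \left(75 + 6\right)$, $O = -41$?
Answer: $- \frac{1}{16904} \approx -5.9158 \cdot 10^{-5}$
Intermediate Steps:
$J = 0$ ($J = - \frac{\left(66 - 66\right) \left(75 + 6\right)}{7} = - \frac{0 \cdot 81}{7} = \left(- \frac{1}{7}\right) 0 = 0$)
$q = -78$ ($q = 46 - 124 = -78$)
$H{\left(v \right)} = v \left(-41 + v\right)$ ($H{\left(v \right)} = \left(0 + v\right) \left(-41 + v\right) = v \left(-41 + v\right)$)
$\frac{1}{\left(-14741 - 11445\right) + H{\left(q \right)}} = \frac{1}{\left(-14741 - 11445\right) - 78 \left(-41 - 78\right)} = \frac{1}{-26186 - -9282} = \frac{1}{-26186 + 9282} = \frac{1}{-16904} = - \frac{1}{16904}$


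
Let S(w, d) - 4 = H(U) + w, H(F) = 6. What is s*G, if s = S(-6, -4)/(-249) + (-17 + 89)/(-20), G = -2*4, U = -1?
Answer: 36016/1245 ≈ 28.929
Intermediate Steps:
S(w, d) = 10 + w (S(w, d) = 4 + (6 + w) = 10 + w)
G = -8
s = -4502/1245 (s = (10 - 6)/(-249) + (-17 + 89)/(-20) = 4*(-1/249) + 72*(-1/20) = -4/249 - 18/5 = -4502/1245 ≈ -3.6161)
s*G = -4502/1245*(-8) = 36016/1245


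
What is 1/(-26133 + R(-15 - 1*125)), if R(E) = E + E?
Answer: -1/26413 ≈ -3.7860e-5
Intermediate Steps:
R(E) = 2*E
1/(-26133 + R(-15 - 1*125)) = 1/(-26133 + 2*(-15 - 1*125)) = 1/(-26133 + 2*(-15 - 125)) = 1/(-26133 + 2*(-140)) = 1/(-26133 - 280) = 1/(-26413) = -1/26413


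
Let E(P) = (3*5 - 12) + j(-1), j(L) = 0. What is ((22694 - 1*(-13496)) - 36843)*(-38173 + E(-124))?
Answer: 24925010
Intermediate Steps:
E(P) = 3 (E(P) = (3*5 - 12) + 0 = (15 - 12) + 0 = 3 + 0 = 3)
((22694 - 1*(-13496)) - 36843)*(-38173 + E(-124)) = ((22694 - 1*(-13496)) - 36843)*(-38173 + 3) = ((22694 + 13496) - 36843)*(-38170) = (36190 - 36843)*(-38170) = -653*(-38170) = 24925010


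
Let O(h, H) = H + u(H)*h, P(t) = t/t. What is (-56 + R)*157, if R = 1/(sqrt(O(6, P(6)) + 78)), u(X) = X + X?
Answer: -8792 + 157*sqrt(91)/91 ≈ -8775.5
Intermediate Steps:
u(X) = 2*X
P(t) = 1
O(h, H) = H + 2*H*h (O(h, H) = H + (2*H)*h = H + 2*H*h)
R = sqrt(91)/91 (R = 1/(sqrt(1*(1 + 2*6) + 78)) = 1/(sqrt(1*(1 + 12) + 78)) = 1/(sqrt(1*13 + 78)) = 1/(sqrt(13 + 78)) = 1/(sqrt(91)) = sqrt(91)/91 ≈ 0.10483)
(-56 + R)*157 = (-56 + sqrt(91)/91)*157 = -8792 + 157*sqrt(91)/91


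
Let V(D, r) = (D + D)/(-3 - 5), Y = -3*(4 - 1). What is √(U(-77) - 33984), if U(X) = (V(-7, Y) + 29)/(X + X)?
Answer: I*√3223877118/308 ≈ 184.35*I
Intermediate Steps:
Y = -9 (Y = -3*3 = -9)
V(D, r) = -D/4 (V(D, r) = (2*D)/(-8) = (2*D)*(-⅛) = -D/4)
U(X) = 123/(8*X) (U(X) = (-¼*(-7) + 29)/(X + X) = (7/4 + 29)/((2*X)) = 123*(1/(2*X))/4 = 123/(8*X))
√(U(-77) - 33984) = √((123/8)/(-77) - 33984) = √((123/8)*(-1/77) - 33984) = √(-123/616 - 33984) = √(-20934267/616) = I*√3223877118/308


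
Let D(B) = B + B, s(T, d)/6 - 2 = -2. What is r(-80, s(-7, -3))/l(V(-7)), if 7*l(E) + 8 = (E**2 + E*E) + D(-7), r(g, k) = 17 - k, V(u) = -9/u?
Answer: -5831/916 ≈ -6.3657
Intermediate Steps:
s(T, d) = 0 (s(T, d) = 12 + 6*(-2) = 12 - 12 = 0)
D(B) = 2*B
l(E) = -22/7 + 2*E**2/7 (l(E) = -8/7 + ((E**2 + E*E) + 2*(-7))/7 = -8/7 + ((E**2 + E**2) - 14)/7 = -8/7 + (2*E**2 - 14)/7 = -8/7 + (-14 + 2*E**2)/7 = -8/7 + (-2 + 2*E**2/7) = -22/7 + 2*E**2/7)
r(-80, s(-7, -3))/l(V(-7)) = (17 - 1*0)/(-22/7 + 2*(-9/(-7))**2/7) = (17 + 0)/(-22/7 + 2*(-9*(-1/7))**2/7) = 17/(-22/7 + 2*(9/7)**2/7) = 17/(-22/7 + (2/7)*(81/49)) = 17/(-22/7 + 162/343) = 17/(-916/343) = 17*(-343/916) = -5831/916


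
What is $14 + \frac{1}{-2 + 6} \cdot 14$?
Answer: $\frac{35}{2} \approx 17.5$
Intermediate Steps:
$14 + \frac{1}{-2 + 6} \cdot 14 = 14 + \frac{1}{4} \cdot 14 = 14 + \frac{7}{2} = \frac{35}{2}$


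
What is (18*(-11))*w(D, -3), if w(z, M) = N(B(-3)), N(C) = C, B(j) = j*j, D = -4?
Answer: -1782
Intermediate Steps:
B(j) = j²
w(z, M) = 9 (w(z, M) = (-3)² = 9)
(18*(-11))*w(D, -3) = (18*(-11))*9 = -198*9 = -1782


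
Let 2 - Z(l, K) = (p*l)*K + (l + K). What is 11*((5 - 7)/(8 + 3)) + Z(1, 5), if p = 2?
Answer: -16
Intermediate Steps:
Z(l, K) = 2 - K - l - 2*K*l (Z(l, K) = 2 - ((2*l)*K + (l + K)) = 2 - (2*K*l + (K + l)) = 2 - (K + l + 2*K*l) = 2 + (-K - l - 2*K*l) = 2 - K - l - 2*K*l)
11*((5 - 7)/(8 + 3)) + Z(1, 5) = 11*((5 - 7)/(8 + 3)) + (2 - 1*5 - 1*1 - 2*5*1) = 11*(-2/11) + (2 - 5 - 1 - 10) = 11*(-2*1/11) - 14 = 11*(-2/11) - 14 = -2 - 14 = -16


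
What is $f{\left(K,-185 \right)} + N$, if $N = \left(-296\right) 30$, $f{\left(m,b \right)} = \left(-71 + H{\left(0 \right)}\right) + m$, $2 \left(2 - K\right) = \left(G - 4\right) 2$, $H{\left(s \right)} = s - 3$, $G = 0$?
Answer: $-8948$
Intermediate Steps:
$H{\left(s \right)} = -3 + s$
$K = 6$ ($K = 2 - \frac{\left(0 - 4\right) 2}{2} = 2 - \frac{\left(-4\right) 2}{2} = 2 - -4 = 2 + 4 = 6$)
$f{\left(m,b \right)} = -74 + m$ ($f{\left(m,b \right)} = \left(-71 + \left(-3 + 0\right)\right) + m = \left(-71 - 3\right) + m = -74 + m$)
$N = -8880$
$f{\left(K,-185 \right)} + N = \left(-74 + 6\right) - 8880 = -68 - 8880 = -8948$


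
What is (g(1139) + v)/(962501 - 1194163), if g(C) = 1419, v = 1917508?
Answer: -1918927/231662 ≈ -8.2833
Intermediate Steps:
(g(1139) + v)/(962501 - 1194163) = (1419 + 1917508)/(962501 - 1194163) = 1918927/(-231662) = 1918927*(-1/231662) = -1918927/231662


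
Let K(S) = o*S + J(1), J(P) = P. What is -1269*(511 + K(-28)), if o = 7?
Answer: -401004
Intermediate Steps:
K(S) = 1 + 7*S (K(S) = 7*S + 1 = 1 + 7*S)
-1269*(511 + K(-28)) = -1269*(511 + (1 + 7*(-28))) = -1269*(511 + (1 - 196)) = -1269*(511 - 195) = -1269*316 = -401004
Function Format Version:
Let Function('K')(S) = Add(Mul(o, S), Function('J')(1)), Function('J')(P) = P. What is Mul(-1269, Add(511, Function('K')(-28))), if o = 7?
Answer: -401004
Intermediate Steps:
Function('K')(S) = Add(1, Mul(7, S)) (Function('K')(S) = Add(Mul(7, S), 1) = Add(1, Mul(7, S)))
Mul(-1269, Add(511, Function('K')(-28))) = Mul(-1269, Add(511, Add(1, Mul(7, -28)))) = Mul(-1269, Add(511, Add(1, -196))) = Mul(-1269, Add(511, -195)) = Mul(-1269, 316) = -401004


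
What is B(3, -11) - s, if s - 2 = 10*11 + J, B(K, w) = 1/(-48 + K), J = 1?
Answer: -5086/45 ≈ -113.02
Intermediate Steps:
s = 113 (s = 2 + (10*11 + 1) = 2 + (110 + 1) = 2 + 111 = 113)
B(3, -11) - s = 1/(-48 + 3) - 1*113 = 1/(-45) - 113 = -1/45 - 113 = -5086/45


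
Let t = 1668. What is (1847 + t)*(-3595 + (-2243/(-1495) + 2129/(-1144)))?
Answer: -332522972653/26312 ≈ -1.2638e+7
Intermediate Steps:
(1847 + t)*(-3595 + (-2243/(-1495) + 2129/(-1144))) = (1847 + 1668)*(-3595 + (-2243/(-1495) + 2129/(-1144))) = 3515*(-3595 + (-2243*(-1/1495) + 2129*(-1/1144))) = 3515*(-3595 + (2243/1495 - 2129/1144)) = 3515*(-3595 - 47451/131560) = 3515*(-473005651/131560) = -332522972653/26312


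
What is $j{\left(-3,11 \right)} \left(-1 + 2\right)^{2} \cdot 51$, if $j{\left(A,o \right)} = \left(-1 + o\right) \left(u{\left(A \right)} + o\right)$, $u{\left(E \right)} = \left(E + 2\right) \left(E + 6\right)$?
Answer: $4080$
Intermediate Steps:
$u{\left(E \right)} = \left(2 + E\right) \left(6 + E\right)$
$j{\left(A,o \right)} = \left(-1 + o\right) \left(12 + o + A^{2} + 8 A\right)$ ($j{\left(A,o \right)} = \left(-1 + o\right) \left(\left(12 + A^{2} + 8 A\right) + o\right) = \left(-1 + o\right) \left(12 + o + A^{2} + 8 A\right)$)
$j{\left(-3,11 \right)} \left(-1 + 2\right)^{2} \cdot 51 = \left(-12 + 11^{2} - 11 - \left(-3\right)^{2} - -24 + 11 \left(12 + \left(-3\right)^{2} + 8 \left(-3\right)\right)\right) \left(-1 + 2\right)^{2} \cdot 51 = \left(-12 + 121 - 11 - 9 + 24 + 11 \left(12 + 9 - 24\right)\right) 1^{2} \cdot 51 = \left(-12 + 121 - 11 - 9 + 24 + 11 \left(-3\right)\right) 1 \cdot 51 = \left(-12 + 121 - 11 - 9 + 24 - 33\right) 1 \cdot 51 = 80 \cdot 1 \cdot 51 = 80 \cdot 51 = 4080$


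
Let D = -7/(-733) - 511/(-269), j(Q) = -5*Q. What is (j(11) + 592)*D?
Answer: 202151502/197177 ≈ 1025.2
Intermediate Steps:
D = 376446/197177 (D = -7*(-1/733) - 511*(-1/269) = 7/733 + 511/269 = 376446/197177 ≈ 1.9092)
(j(11) + 592)*D = (-5*11 + 592)*(376446/197177) = (-55 + 592)*(376446/197177) = 537*(376446/197177) = 202151502/197177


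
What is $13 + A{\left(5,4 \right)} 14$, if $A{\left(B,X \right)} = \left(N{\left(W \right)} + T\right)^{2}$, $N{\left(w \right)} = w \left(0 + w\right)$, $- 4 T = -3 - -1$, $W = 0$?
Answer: $\frac{33}{2} \approx 16.5$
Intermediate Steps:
$T = \frac{1}{2}$ ($T = - \frac{-3 - -1}{4} = - \frac{-3 + 1}{4} = \left(- \frac{1}{4}\right) \left(-2\right) = \frac{1}{2} \approx 0.5$)
$N{\left(w \right)} = w^{2}$ ($N{\left(w \right)} = w w = w^{2}$)
$A{\left(B,X \right)} = \frac{1}{4}$ ($A{\left(B,X \right)} = \left(0^{2} + \frac{1}{2}\right)^{2} = \left(0 + \frac{1}{2}\right)^{2} = \left(\frac{1}{2}\right)^{2} = \frac{1}{4}$)
$13 + A{\left(5,4 \right)} 14 = 13 + \frac{1}{4} \cdot 14 = 13 + \frac{7}{2} = \frac{33}{2}$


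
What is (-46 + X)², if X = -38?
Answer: 7056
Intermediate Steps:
(-46 + X)² = (-46 - 38)² = (-84)² = 7056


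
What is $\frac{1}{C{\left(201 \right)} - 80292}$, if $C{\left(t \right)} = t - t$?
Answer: $- \frac{1}{80292} \approx -1.2455 \cdot 10^{-5}$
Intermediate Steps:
$C{\left(t \right)} = 0$
$\frac{1}{C{\left(201 \right)} - 80292} = \frac{1}{0 - 80292} = \frac{1}{-80292} = - \frac{1}{80292}$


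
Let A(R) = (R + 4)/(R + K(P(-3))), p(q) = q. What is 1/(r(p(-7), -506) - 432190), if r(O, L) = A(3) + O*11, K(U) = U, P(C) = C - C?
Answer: -3/1296794 ≈ -2.3134e-6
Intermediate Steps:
P(C) = 0
A(R) = (4 + R)/R (A(R) = (R + 4)/(R + 0) = (4 + R)/R)
r(O, L) = 7/3 + 11*O (r(O, L) = (4 + 3)/3 + O*11 = (⅓)*7 + 11*O = 7/3 + 11*O)
1/(r(p(-7), -506) - 432190) = 1/((7/3 + 11*(-7)) - 432190) = 1/((7/3 - 77) - 432190) = 1/(-224/3 - 432190) = 1/(-1296794/3) = -3/1296794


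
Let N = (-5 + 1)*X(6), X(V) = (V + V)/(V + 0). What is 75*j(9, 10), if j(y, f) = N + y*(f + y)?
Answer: 12225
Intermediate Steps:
X(V) = 2 (X(V) = (2*V)/V = 2)
N = -8 (N = (-5 + 1)*2 = -4*2 = -8)
j(y, f) = -8 + y*(f + y)
75*j(9, 10) = 75*(-8 + 9² + 10*9) = 75*(-8 + 81 + 90) = 75*163 = 12225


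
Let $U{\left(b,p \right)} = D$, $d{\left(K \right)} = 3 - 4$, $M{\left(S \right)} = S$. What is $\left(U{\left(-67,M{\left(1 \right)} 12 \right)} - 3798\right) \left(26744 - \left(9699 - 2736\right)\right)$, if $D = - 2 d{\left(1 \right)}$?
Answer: $-75088676$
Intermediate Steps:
$d{\left(K \right)} = -1$ ($d{\left(K \right)} = 3 - 4 = -1$)
$D = 2$ ($D = \left(-2\right) \left(-1\right) = 2$)
$U{\left(b,p \right)} = 2$
$\left(U{\left(-67,M{\left(1 \right)} 12 \right)} - 3798\right) \left(26744 - \left(9699 - 2736\right)\right) = \left(2 - 3798\right) \left(26744 - \left(9699 - 2736\right)\right) = - 3796 \left(26744 - 6963\right) = \left(-3796\right) 19781 = -75088676$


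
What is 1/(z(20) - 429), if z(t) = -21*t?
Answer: -1/849 ≈ -0.0011779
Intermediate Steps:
1/(z(20) - 429) = 1/(-21*20 - 429) = 1/(-420 - 429) = 1/(-849) = -1/849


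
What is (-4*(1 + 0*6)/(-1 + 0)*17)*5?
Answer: 340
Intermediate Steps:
(-4*(1 + 0*6)/(-1 + 0)*17)*5 = (-4*(1 + 0)/(-1)*17)*5 = (-4*(-1)*17)*5 = (4*17)*5 = 68*5 = 340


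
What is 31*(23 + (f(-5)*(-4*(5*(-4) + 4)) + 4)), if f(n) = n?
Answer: -9083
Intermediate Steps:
31*(23 + (f(-5)*(-4*(5*(-4) + 4)) + 4)) = 31*(23 + (-(-20)*(5*(-4) + 4) + 4)) = 31*(23 + (-(-20)*(-20 + 4) + 4)) = 31*(23 + (-(-20)*(-16) + 4)) = 31*(23 + (-5*64 + 4)) = 31*(23 + (-320 + 4)) = 31*(23 - 316) = 31*(-293) = -9083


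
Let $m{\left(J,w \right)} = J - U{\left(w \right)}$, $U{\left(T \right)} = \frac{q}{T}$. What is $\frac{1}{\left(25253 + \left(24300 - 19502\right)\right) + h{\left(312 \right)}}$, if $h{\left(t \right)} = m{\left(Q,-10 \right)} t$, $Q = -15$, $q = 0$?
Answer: $\frac{1}{25371} \approx 3.9415 \cdot 10^{-5}$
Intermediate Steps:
$U{\left(T \right)} = 0$ ($U{\left(T \right)} = \frac{0}{T} = 0$)
$m{\left(J,w \right)} = J$ ($m{\left(J,w \right)} = J - 0 = J + 0 = J$)
$h{\left(t \right)} = - 15 t$
$\frac{1}{\left(25253 + \left(24300 - 19502\right)\right) + h{\left(312 \right)}} = \frac{1}{\left(25253 + \left(24300 - 19502\right)\right) - 4680} = \frac{1}{\left(25253 + 4798\right) - 4680} = \frac{1}{30051 - 4680} = \frac{1}{25371}$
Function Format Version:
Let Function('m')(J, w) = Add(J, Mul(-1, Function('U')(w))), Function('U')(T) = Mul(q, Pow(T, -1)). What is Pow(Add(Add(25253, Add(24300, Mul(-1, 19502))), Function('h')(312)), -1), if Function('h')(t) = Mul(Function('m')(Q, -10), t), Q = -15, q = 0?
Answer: Rational(1, 25371) ≈ 3.9415e-5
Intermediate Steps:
Function('U')(T) = 0 (Function('U')(T) = Mul(0, Pow(T, -1)) = 0)
Function('m')(J, w) = J (Function('m')(J, w) = Add(J, Mul(-1, 0)) = Add(J, 0) = J)
Function('h')(t) = Mul(-15, t)
Pow(Add(Add(25253, Add(24300, Mul(-1, 19502))), Function('h')(312)), -1) = Pow(Add(Add(25253, Add(24300, Mul(-1, 19502))), Mul(-15, 312)), -1) = Pow(Add(Add(25253, Add(24300, -19502)), -4680), -1) = Pow(Add(Add(25253, 4798), -4680), -1) = Pow(Add(30051, -4680), -1) = Pow(25371, -1) = Rational(1, 25371)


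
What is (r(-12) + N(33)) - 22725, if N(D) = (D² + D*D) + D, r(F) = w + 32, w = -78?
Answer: -20560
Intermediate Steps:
r(F) = -46 (r(F) = -78 + 32 = -46)
N(D) = D + 2*D² (N(D) = (D² + D²) + D = 2*D² + D = D + 2*D²)
(r(-12) + N(33)) - 22725 = (-46 + 33*(1 + 2*33)) - 22725 = (-46 + 33*(1 + 66)) - 22725 = (-46 + 33*67) - 22725 = (-46 + 2211) - 22725 = 2165 - 22725 = -20560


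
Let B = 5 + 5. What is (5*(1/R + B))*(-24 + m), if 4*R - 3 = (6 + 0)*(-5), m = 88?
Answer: 85120/27 ≈ 3152.6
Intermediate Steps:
R = -27/4 (R = ¾ + ((6 + 0)*(-5))/4 = ¾ + (6*(-5))/4 = ¾ + (¼)*(-30) = ¾ - 15/2 = -27/4 ≈ -6.7500)
B = 10
(5*(1/R + B))*(-24 + m) = (5*(1/(-27/4) + 10))*(-24 + 88) = (5*(-4/27 + 10))*64 = (5*(266/27))*64 = (1330/27)*64 = 85120/27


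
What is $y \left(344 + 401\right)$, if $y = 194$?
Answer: $144530$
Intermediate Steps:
$y \left(344 + 401\right) = 194 \left(344 + 401\right) = 194 \cdot 745 = 144530$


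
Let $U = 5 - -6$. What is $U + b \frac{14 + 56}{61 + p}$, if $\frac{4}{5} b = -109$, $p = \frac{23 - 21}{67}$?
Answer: $- \frac{1188067}{8178} \approx -145.28$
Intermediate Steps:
$p = \frac{2}{67}$ ($p = 2 \cdot \frac{1}{67} = \frac{2}{67} \approx 0.029851$)
$b = - \frac{545}{4}$ ($b = \frac{5}{4} \left(-109\right) = - \frac{545}{4} \approx -136.25$)
$U = 11$ ($U = 5 + 6 = 11$)
$U + b \frac{14 + 56}{61 + p} = 11 - \frac{545 \frac{14 + 56}{61 + \frac{2}{67}}}{4} = 11 - \frac{545 \frac{70}{\frac{4089}{67}}}{4} = 11 - \frac{545 \cdot 70 \cdot \frac{67}{4089}}{4} = 11 - \frac{1278025}{8178} = - \frac{1188067}{8178}$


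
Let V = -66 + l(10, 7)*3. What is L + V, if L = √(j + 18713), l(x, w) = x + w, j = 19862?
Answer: -15 + 5*√1543 ≈ 181.41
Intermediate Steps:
l(x, w) = w + x
L = 5*√1543 (L = √(19862 + 18713) = √38575 = 5*√1543 ≈ 196.41)
V = -15 (V = -66 + (7 + 10)*3 = -66 + 17*3 = -66 + 51 = -15)
L + V = 5*√1543 - 15 = -15 + 5*√1543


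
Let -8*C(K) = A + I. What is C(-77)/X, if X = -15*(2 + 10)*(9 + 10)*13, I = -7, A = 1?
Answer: -1/59280 ≈ -1.6869e-5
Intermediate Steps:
C(K) = ¾ (C(K) = -(1 - 7)/8 = -⅛*(-6) = ¾)
X = -44460 (X = -180*19*13 = -15*228*13 = -3420*13 = -44460)
C(-77)/X = (¾)/(-44460) = (¾)*(-1/44460) = -1/59280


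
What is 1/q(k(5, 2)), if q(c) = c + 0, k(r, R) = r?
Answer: ⅕ ≈ 0.20000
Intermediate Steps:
q(c) = c
1/q(k(5, 2)) = 1/5 = ⅕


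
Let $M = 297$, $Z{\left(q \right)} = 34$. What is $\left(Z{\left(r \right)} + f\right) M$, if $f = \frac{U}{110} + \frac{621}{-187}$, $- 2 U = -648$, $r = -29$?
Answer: $\frac{848853}{85} \approx 9986.5$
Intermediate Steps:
$U = 324$ ($U = \left(- \frac{1}{2}\right) \left(-648\right) = 324$)
$f = - \frac{351}{935}$ ($f = \frac{324}{110} + \frac{621}{-187} = 324 \cdot \frac{1}{110} + 621 \left(- \frac{1}{187}\right) = \frac{162}{55} - \frac{621}{187} = - \frac{351}{935} \approx -0.3754$)
$\left(Z{\left(r \right)} + f\right) M = \left(34 - \frac{351}{935}\right) 297 = \frac{31439}{935} \cdot 297 = \frac{848853}{85}$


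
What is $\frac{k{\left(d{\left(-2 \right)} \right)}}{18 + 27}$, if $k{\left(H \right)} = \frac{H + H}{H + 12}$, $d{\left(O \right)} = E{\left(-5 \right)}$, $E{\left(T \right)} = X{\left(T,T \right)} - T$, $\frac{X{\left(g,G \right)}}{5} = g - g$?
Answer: $\frac{2}{153} \approx 0.013072$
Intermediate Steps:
$X{\left(g,G \right)} = 0$ ($X{\left(g,G \right)} = 5 \left(g - g\right) = 5 \cdot 0 = 0$)
$E{\left(T \right)} = - T$ ($E{\left(T \right)} = 0 - T = - T$)
$d{\left(O \right)} = 5$ ($d{\left(O \right)} = \left(-1\right) \left(-5\right) = 5$)
$k{\left(H \right)} = \frac{2 H}{12 + H}$
$\frac{k{\left(d{\left(-2 \right)} \right)}}{18 + 27} = \frac{2 \cdot 5 \frac{1}{12 + 5}}{18 + 27} = \frac{2 \cdot 5 \cdot \frac{1}{17}}{45} = 2 \cdot 5 \cdot \frac{1}{17} \cdot \frac{1}{45} = \frac{10}{17} \cdot \frac{1}{45} = \frac{2}{153}$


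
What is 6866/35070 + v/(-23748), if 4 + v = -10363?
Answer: 87770743/138807060 ≈ 0.63232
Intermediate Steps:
v = -10367 (v = -4 - 10363 = -10367)
6866/35070 + v/(-23748) = 6866/35070 - 10367/(-23748) = 6866*(1/35070) - 10367*(-1/23748) = 3433/17535 + 10367/23748 = 87770743/138807060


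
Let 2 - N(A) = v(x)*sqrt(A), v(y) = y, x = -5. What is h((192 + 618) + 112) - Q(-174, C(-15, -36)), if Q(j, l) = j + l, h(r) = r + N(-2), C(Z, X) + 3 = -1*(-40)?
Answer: 1061 + 5*I*sqrt(2) ≈ 1061.0 + 7.0711*I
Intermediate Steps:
C(Z, X) = 37 (C(Z, X) = -3 - 1*(-40) = -3 + 40 = 37)
N(A) = 2 + 5*sqrt(A) (N(A) = 2 - (-5)*sqrt(A) = 2 + 5*sqrt(A))
h(r) = 2 + r + 5*I*sqrt(2) (h(r) = r + (2 + 5*sqrt(-2)) = r + (2 + 5*(I*sqrt(2))) = r + (2 + 5*I*sqrt(2)) = 2 + r + 5*I*sqrt(2))
h((192 + 618) + 112) - Q(-174, C(-15, -36)) = (2 + ((192 + 618) + 112) + 5*I*sqrt(2)) - (-174 + 37) = (2 + (810 + 112) + 5*I*sqrt(2)) - 1*(-137) = (2 + 922 + 5*I*sqrt(2)) + 137 = (924 + 5*I*sqrt(2)) + 137 = 1061 + 5*I*sqrt(2)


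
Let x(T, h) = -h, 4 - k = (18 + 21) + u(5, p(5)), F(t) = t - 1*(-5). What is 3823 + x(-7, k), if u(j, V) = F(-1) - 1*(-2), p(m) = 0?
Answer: 3864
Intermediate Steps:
F(t) = 5 + t (F(t) = t + 5 = 5 + t)
u(j, V) = 6 (u(j, V) = (5 - 1) - 1*(-2) = 4 + 2 = 6)
k = -41 (k = 4 - ((18 + 21) + 6) = 4 - (39 + 6) = 4 - 1*45 = 4 - 45 = -41)
3823 + x(-7, k) = 3823 - 1*(-41) = 3823 + 41 = 3864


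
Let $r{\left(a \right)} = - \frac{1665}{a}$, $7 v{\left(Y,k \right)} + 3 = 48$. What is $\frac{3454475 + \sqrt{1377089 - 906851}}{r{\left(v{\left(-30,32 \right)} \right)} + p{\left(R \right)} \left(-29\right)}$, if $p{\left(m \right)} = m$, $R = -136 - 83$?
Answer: $\frac{3454475}{6092} + \frac{\sqrt{470238}}{6092} \approx 567.16$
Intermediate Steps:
$v{\left(Y,k \right)} = \frac{45}{7}$ ($v{\left(Y,k \right)} = - \frac{3}{7} + \frac{1}{7} \cdot 48 = - \frac{3}{7} + \frac{48}{7} = \frac{45}{7}$)
$R = -219$
$\frac{3454475 + \sqrt{1377089 - 906851}}{r{\left(v{\left(-30,32 \right)} \right)} + p{\left(R \right)} \left(-29\right)} = \frac{3454475 + \sqrt{1377089 - 906851}}{- \frac{1665}{\frac{45}{7}} - -6351} = \frac{3454475 + \sqrt{470238}}{\left(-1665\right) \frac{7}{45} + 6351} = \frac{3454475 + \sqrt{470238}}{-259 + 6351} = \frac{3454475 + \sqrt{470238}}{6092} = \left(3454475 + \sqrt{470238}\right) \frac{1}{6092} = \frac{3454475}{6092} + \frac{\sqrt{470238}}{6092}$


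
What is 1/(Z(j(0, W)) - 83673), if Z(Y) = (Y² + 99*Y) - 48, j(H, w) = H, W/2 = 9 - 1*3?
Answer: -1/83721 ≈ -1.1944e-5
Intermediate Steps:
W = 12 (W = 2*(9 - 1*3) = 2*(9 - 3) = 2*6 = 12)
Z(Y) = -48 + Y² + 99*Y
1/(Z(j(0, W)) - 83673) = 1/((-48 + 0² + 99*0) - 83673) = 1/((-48 + 0 + 0) - 83673) = 1/(-48 - 83673) = 1/(-83721) = -1/83721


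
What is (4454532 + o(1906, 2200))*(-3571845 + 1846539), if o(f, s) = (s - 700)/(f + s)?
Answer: -15778190699263476/2053 ≈ -7.6854e+12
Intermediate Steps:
o(f, s) = (-700 + s)/(f + s)
(4454532 + o(1906, 2200))*(-3571845 + 1846539) = (4454532 + (-700 + 2200)/(1906 + 2200))*(-3571845 + 1846539) = (4454532 + 1500/4106)*(-1725306) = (4454532 + (1/4106)*1500)*(-1725306) = (4454532 + 750/2053)*(-1725306) = (9145154946/2053)*(-1725306) = -15778190699263476/2053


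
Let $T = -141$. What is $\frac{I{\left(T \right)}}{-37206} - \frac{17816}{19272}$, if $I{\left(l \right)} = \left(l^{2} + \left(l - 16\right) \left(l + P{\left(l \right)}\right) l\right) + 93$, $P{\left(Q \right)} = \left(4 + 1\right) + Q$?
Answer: $\frac{1626765557}{9958806} \approx 163.35$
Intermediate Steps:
$P{\left(Q \right)} = 5 + Q$
$I{\left(l \right)} = 93 + l^{2} + l \left(-16 + l\right) \left(5 + 2 l\right)$ ($I{\left(l \right)} = \left(l^{2} + \left(l - 16\right) \left(l + \left(5 + l\right)\right) l\right) + 93 = \left(l^{2} + \left(-16 + l\right) \left(5 + 2 l\right) l\right) + 93 = \left(l^{2} + l \left(-16 + l\right) \left(5 + 2 l\right)\right) + 93 = 93 + l^{2} + l \left(-16 + l\right) \left(5 + 2 l\right)$)
$\frac{I{\left(T \right)}}{-37206} - \frac{17816}{19272} = \frac{93 - -11280 - 26 \left(-141\right)^{2} + 2 \left(-141\right)^{3}}{-37206} - \frac{17816}{19272} = \left(93 + 11280 - 516906 + 2 \left(-2803221\right)\right) \left(- \frac{1}{37206}\right) - \frac{2227}{2409} = \left(93 + 11280 - 516906 - 5606442\right) \left(- \frac{1}{37206}\right) - \frac{2227}{2409} = \left(-6111975\right) \left(- \frac{1}{37206}\right) - \frac{2227}{2409} = \frac{2037325}{12402} - \frac{2227}{2409} = \frac{1626765557}{9958806}$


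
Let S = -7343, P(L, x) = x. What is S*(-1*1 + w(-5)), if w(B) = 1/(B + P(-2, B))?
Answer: 80773/10 ≈ 8077.3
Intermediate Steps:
w(B) = 1/(2*B) (w(B) = 1/(B + B) = 1/(2*B))
S*(-1*1 + w(-5)) = -7343*(-1*1 + (½)/(-5)) = -7343*(-1 + (½)*(-⅕)) = -7343*(-1 - ⅒) = -7343*(-11/10) = 80773/10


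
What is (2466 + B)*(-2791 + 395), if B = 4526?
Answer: -16752832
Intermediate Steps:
(2466 + B)*(-2791 + 395) = (2466 + 4526)*(-2791 + 395) = 6992*(-2396) = -16752832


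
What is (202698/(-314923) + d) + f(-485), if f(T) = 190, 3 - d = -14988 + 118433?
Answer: -32516632294/314923 ≈ -1.0325e+5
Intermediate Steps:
d = -103442 (d = 3 - (-14988 + 118433) = 3 - 1*103445 = 3 - 103445 = -103442)
(202698/(-314923) + d) + f(-485) = (202698/(-314923) - 103442) + 190 = (202698*(-1/314923) - 103442) + 190 = (-202698/314923 - 103442) + 190 = -32576467664/314923 + 190 = -32516632294/314923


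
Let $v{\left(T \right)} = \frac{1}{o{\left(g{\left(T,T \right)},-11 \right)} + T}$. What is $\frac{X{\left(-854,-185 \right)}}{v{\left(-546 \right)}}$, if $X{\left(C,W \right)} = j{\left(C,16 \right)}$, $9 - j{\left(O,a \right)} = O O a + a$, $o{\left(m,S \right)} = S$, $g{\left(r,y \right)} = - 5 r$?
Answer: $6499668091$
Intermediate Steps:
$j{\left(O,a \right)} = 9 - a - a O^{2}$ ($j{\left(O,a \right)} = 9 - \left(O O a + a\right) = 9 - \left(O^{2} a + a\right) = 9 - \left(a O^{2} + a\right) = 9 - \left(a + a O^{2}\right) = 9 - a - a O^{2}$)
$X{\left(C,W \right)} = -7 - 16 C^{2}$ ($X{\left(C,W \right)} = 9 - 16 - 16 C^{2} = -7 - 16 C^{2}$)
$v{\left(T \right)} = \frac{1}{-11 + T}$
$\frac{X{\left(-854,-185 \right)}}{v{\left(-546 \right)}} = \frac{-7 - 16 \left(-854\right)^{2}}{\frac{1}{-11 - 546}} = \frac{-7 - 11669056}{\frac{1}{-557}} = \frac{-7 - 11669056}{- \frac{1}{557}} = \left(-11669063\right) \left(-557\right) = 6499668091$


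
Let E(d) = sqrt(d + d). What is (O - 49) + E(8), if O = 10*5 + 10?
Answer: 15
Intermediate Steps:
E(d) = sqrt(2)*sqrt(d) (E(d) = sqrt(2*d) = sqrt(2)*sqrt(d))
O = 60 (O = 50 + 10 = 60)
(O - 49) + E(8) = (60 - 49) + sqrt(2)*sqrt(8) = 11 + sqrt(2)*(2*sqrt(2)) = 11 + 4 = 15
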